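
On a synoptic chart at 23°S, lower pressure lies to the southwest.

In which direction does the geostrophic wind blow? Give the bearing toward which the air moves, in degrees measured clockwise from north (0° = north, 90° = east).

135°

The pressure-gradient force points toward the southwest (bearing 225°).
Geostrophic balance: in the Southern Hemisphere the Coriolis force deflects motion to the left, so the geostrophic wind blows 90° to the left of the pressure-gradient force (low pressure on the right).
Rotating 225° by 90° counterclockwise gives 135° — the wind blows toward the southeast.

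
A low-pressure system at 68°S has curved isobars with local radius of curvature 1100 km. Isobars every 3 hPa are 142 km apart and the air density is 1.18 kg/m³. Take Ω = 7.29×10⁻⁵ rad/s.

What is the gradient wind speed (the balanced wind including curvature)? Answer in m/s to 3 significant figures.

Coriolis parameter at 68°S:
f = 2Ω sin φ = 2 × 7.29×10⁻⁵ × sin 68° = 1.35×10⁻⁴ s⁻¹
Pressure gradient: |∂P/∂n| = 300 Pa / 142000 m = 2.11×10⁻³ Pa/m
Geostrophic speed: V_g = |∂P/∂n|/(fρ) = 2.11×10⁻³/(1.35×10⁻⁴ × 1.18) = 13.2 m/s
Around a low, centrifugal force acts outward with Coriolis, so pressure-gradient force balances both:
(1/ρ)|∂P/∂n| = fV + V²/R  →  V² + fR·V − fR·V_g = 0
With fR = 1.35×10⁻⁴ × 1100×10³ m = 149 m/s:
V = [−fR + √((fR)² + 4 fR V_g)]/2 = [−149 + √(149² + 4×149×13.2)]/2 = 12.2 m/s
Subgeostrophic (V < V_g = 13.2 m/s), as expected around a low.

12.2 m/s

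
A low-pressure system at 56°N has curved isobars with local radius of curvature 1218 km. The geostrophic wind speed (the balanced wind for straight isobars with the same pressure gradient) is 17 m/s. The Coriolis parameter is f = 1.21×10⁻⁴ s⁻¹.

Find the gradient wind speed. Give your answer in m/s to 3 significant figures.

Around a low, centrifugal force acts outward with Coriolis, so pressure-gradient force balances both:
(1/ρ)|∂P/∂n| = fV + V²/R  →  V² + fR·V − fR·V_g = 0
With fR = 1.21×10⁻⁴ × 1218×10³ m = 147 m/s:
V = [−fR + √((fR)² + 4 fR V_g)]/2 = [−147 + √(147² + 4×147×17)]/2 = 15.4 m/s
Subgeostrophic (V < V_g = 17 m/s), as expected around a low.

15.4 m/s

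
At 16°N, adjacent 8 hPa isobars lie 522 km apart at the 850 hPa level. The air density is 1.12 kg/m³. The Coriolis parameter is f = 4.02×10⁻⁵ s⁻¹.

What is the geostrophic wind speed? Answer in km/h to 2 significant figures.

120 km/h

Pressure gradient: |∂P/∂n| = 800 Pa / 522000 m = 1.53×10⁻³ Pa/m
Geostrophic balance (pressure-gradient force = Coriolis force):
V_g = (1/(fρ)) |∂P/∂n| = 1.53×10⁻³ / (4.02×10⁻⁵ × 1.12) = 34.0 m/s
Converting: 34.0 m/s × 3.6 = 120 km/h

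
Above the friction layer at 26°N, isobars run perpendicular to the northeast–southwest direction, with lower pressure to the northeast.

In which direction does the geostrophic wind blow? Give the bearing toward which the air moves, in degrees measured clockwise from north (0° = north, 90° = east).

The pressure-gradient force points toward the northeast (bearing 045°).
Geostrophic balance: in the Northern Hemisphere the Coriolis force deflects motion to the right, so the geostrophic wind blows 90° to the right of the pressure-gradient force (low pressure on the left).
Rotating 045° by 90° clockwise gives 135° — the wind blows toward the southeast.

135°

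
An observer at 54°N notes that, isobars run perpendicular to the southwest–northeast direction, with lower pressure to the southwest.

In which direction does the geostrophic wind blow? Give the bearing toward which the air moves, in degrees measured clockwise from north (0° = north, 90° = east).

The pressure-gradient force points toward the southwest (bearing 225°).
Geostrophic balance: in the Northern Hemisphere the Coriolis force deflects motion to the right, so the geostrophic wind blows 90° to the right of the pressure-gradient force (low pressure on the left).
Rotating 225° by 90° clockwise gives 315° — the wind blows toward the northwest.

315°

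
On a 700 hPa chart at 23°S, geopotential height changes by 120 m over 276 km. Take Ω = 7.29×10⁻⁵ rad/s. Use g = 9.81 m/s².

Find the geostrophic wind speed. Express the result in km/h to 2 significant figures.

Coriolis parameter at 23°S:
f = 2Ω sin φ = 2 × 7.29×10⁻⁵ × sin 23° = 5.70×10⁻⁵ s⁻¹
Height gradient: |∂Z/∂n| = 120 m / 276000 m = 4.35×10⁻⁴
On a pressure surface, geostrophic balance gives V_g = (g/f)|∂Z/∂n|:
V_g = 9.81 × 4.35×10⁻⁴ / 5.70×10⁻⁵ = 74.9 m/s
Converting: 74.9 m/s × 3.6 = 270 km/h

270 km/h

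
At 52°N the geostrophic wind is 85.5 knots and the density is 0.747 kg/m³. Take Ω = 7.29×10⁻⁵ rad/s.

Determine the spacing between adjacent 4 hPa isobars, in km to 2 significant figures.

Coriolis parameter at 52°N:
f = 2Ω sin φ = 2 × 7.29×10⁻⁵ × sin 52° = 1.15×10⁻⁴ s⁻¹
Wind speed in SI: 85.5 knots = 44.0 m/s
Geostrophic balance rearranged: |∂P/∂n| = f ρ V_g
|∂P/∂n| = 1.15×10⁻⁴ × 0.747 × 44.0 = 3.77×10⁻³ Pa/m
Isobar spacing: Δn = ΔP/|∂P/∂n| = 400 Pa / 3.77×10⁻³ Pa/m = 105961 m ≈ 110 km

110 km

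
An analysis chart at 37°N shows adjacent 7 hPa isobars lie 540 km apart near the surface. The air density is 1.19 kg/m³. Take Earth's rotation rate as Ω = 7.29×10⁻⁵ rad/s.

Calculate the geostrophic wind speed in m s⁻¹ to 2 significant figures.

12 m s⁻¹

Coriolis parameter at 37°N:
f = 2Ω sin φ = 2 × 7.29×10⁻⁵ × sin 37° = 8.77×10⁻⁵ s⁻¹
Pressure gradient: |∂P/∂n| = 700 Pa / 540000 m = 1.30×10⁻³ Pa/m
Geostrophic balance (pressure-gradient force = Coriolis force):
V_g = (1/(fρ)) |∂P/∂n| = 1.30×10⁻³ / (8.77×10⁻⁵ × 1.19) = 12.4 m/s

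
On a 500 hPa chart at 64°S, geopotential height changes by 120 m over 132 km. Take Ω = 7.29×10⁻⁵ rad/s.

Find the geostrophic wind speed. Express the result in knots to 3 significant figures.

Coriolis parameter at 64°S:
f = 2Ω sin φ = 2 × 7.29×10⁻⁵ × sin 64° = 1.31×10⁻⁴ s⁻¹
Height gradient: |∂Z/∂n| = 120 m / 132000 m = 9.09×10⁻⁴
On a pressure surface, geostrophic balance gives V_g = (g/f)|∂Z/∂n|:
V_g = 9.81 × 9.09×10⁻⁴ / 1.31×10⁻⁴ = 68.1 m/s
Converting: 68.1 m/s × 1.944 = 132 knots

132 knots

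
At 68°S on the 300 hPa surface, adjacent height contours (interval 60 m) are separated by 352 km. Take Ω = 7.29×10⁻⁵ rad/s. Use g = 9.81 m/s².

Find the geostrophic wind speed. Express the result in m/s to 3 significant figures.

12.4 m/s

Coriolis parameter at 68°S:
f = 2Ω sin φ = 2 × 7.29×10⁻⁵ × sin 68° = 1.35×10⁻⁴ s⁻¹
Height gradient: |∂Z/∂n| = 60 m / 352000 m = 1.70×10⁻⁴
On a pressure surface, geostrophic balance gives V_g = (g/f)|∂Z/∂n|:
V_g = 9.81 × 1.70×10⁻⁴ / 1.35×10⁻⁴ = 12.4 m/s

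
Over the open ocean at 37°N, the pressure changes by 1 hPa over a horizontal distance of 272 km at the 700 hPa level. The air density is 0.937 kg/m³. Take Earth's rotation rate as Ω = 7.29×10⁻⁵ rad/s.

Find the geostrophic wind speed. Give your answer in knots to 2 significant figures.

8.7 knots

Coriolis parameter at 37°N:
f = 2Ω sin φ = 2 × 7.29×10⁻⁵ × sin 37° = 8.77×10⁻⁵ s⁻¹
Pressure gradient: |∂P/∂n| = 100 Pa / 272000 m = 3.68×10⁻⁴ Pa/m
Geostrophic balance (pressure-gradient force = Coriolis force):
V_g = (1/(fρ)) |∂P/∂n| = 3.68×10⁻⁴ / (8.77×10⁻⁵ × 0.937) = 4.47 m/s
Converting: 4.47 m/s × 1.944 = 8.7 knots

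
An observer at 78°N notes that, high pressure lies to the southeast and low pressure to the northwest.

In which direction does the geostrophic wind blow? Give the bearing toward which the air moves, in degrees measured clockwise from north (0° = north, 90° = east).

The pressure-gradient force points toward the northwest (bearing 315°).
Geostrophic balance: in the Northern Hemisphere the Coriolis force deflects motion to the right, so the geostrophic wind blows 90° to the right of the pressure-gradient force (low pressure on the left).
Rotating 315° by 90° clockwise gives 045° — the wind blows toward the northeast.

045°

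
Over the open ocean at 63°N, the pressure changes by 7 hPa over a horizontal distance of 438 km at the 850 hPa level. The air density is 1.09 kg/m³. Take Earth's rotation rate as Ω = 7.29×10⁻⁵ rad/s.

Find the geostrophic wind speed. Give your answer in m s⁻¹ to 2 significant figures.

Coriolis parameter at 63°N:
f = 2Ω sin φ = 2 × 7.29×10⁻⁵ × sin 63° = 1.30×10⁻⁴ s⁻¹
Pressure gradient: |∂P/∂n| = 700 Pa / 438000 m = 1.60×10⁻³ Pa/m
Geostrophic balance (pressure-gradient force = Coriolis force):
V_g = (1/(fρ)) |∂P/∂n| = 1.60×10⁻³ / (1.30×10⁻⁴ × 1.09) = 11.3 m/s

11 m s⁻¹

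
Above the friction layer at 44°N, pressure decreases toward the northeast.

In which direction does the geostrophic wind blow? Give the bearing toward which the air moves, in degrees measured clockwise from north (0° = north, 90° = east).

135°

The pressure-gradient force points toward the northeast (bearing 045°).
Geostrophic balance: in the Northern Hemisphere the Coriolis force deflects motion to the right, so the geostrophic wind blows 90° to the right of the pressure-gradient force (low pressure on the left).
Rotating 045° by 90° clockwise gives 135° — the wind blows toward the southeast.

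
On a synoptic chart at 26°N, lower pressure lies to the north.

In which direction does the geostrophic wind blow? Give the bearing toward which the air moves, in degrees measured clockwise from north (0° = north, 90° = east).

090°

The pressure-gradient force points toward the north (bearing 000°).
Geostrophic balance: in the Northern Hemisphere the Coriolis force deflects motion to the right, so the geostrophic wind blows 90° to the right of the pressure-gradient force (low pressure on the left).
Rotating 000° by 90° clockwise gives 090° — the wind blows toward the east.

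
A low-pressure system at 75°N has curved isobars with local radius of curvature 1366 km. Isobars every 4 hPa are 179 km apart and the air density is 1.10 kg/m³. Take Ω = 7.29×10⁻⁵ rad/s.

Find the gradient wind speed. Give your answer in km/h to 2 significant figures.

Coriolis parameter at 75°N:
f = 2Ω sin φ = 2 × 7.29×10⁻⁵ × sin 75° = 1.41×10⁻⁴ s⁻¹
Pressure gradient: |∂P/∂n| = 400 Pa / 179000 m = 2.23×10⁻³ Pa/m
Geostrophic speed: V_g = |∂P/∂n|/(fρ) = 2.23×10⁻³/(1.41×10⁻⁴ × 1.10) = 14.4 m/s
Around a low, centrifugal force acts outward with Coriolis, so pressure-gradient force balances both:
(1/ρ)|∂P/∂n| = fV + V²/R  →  V² + fR·V − fR·V_g = 0
With fR = 1.41×10⁻⁴ × 1366×10³ m = 192 m/s:
V = [−fR + √((fR)² + 4 fR V_g)]/2 = [−192 + √(192² + 4×192×14.4)]/2 = 13.5 m/s
Subgeostrophic (V < V_g = 14.4 m/s), as expected around a low.
Converting: 13.5 m/s × 3.6 = 49 km/h

49 km/h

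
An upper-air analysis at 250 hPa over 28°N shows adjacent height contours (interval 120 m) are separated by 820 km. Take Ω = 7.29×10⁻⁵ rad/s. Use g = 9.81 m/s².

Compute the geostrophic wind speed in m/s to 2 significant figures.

21 m/s

Coriolis parameter at 28°N:
f = 2Ω sin φ = 2 × 7.29×10⁻⁵ × sin 28° = 6.84×10⁻⁵ s⁻¹
Height gradient: |∂Z/∂n| = 120 m / 820000 m = 1.46×10⁻⁴
On a pressure surface, geostrophic balance gives V_g = (g/f)|∂Z/∂n|:
V_g = 9.81 × 1.46×10⁻⁴ / 6.84×10⁻⁵ = 21.0 m/s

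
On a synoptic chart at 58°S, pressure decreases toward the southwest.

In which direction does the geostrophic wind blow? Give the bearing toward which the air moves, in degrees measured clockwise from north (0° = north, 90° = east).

The pressure-gradient force points toward the southwest (bearing 225°).
Geostrophic balance: in the Southern Hemisphere the Coriolis force deflects motion to the left, so the geostrophic wind blows 90° to the left of the pressure-gradient force (low pressure on the right).
Rotating 225° by 90° counterclockwise gives 135° — the wind blows toward the southeast.

135°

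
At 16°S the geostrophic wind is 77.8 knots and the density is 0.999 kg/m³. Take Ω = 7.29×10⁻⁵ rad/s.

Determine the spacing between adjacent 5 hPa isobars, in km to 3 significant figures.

311 km

Coriolis parameter at 16°S:
f = 2Ω sin φ = 2 × 7.29×10⁻⁵ × sin 16° = 4.02×10⁻⁵ s⁻¹
Wind speed in SI: 77.8 knots = 40.0 m/s
Geostrophic balance rearranged: |∂P/∂n| = f ρ V_g
|∂P/∂n| = 4.02×10⁻⁵ × 0.999 × 40.0 = 1.61×10⁻³ Pa/m
Isobar spacing: Δn = ΔP/|∂P/∂n| = 500 Pa / 1.61×10⁻³ Pa/m = 311165 m ≈ 311 km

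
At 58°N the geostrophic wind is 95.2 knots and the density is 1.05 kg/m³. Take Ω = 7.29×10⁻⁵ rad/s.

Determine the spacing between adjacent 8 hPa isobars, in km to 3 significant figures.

Coriolis parameter at 58°N:
f = 2Ω sin φ = 2 × 7.29×10⁻⁵ × sin 58° = 1.24×10⁻⁴ s⁻¹
Wind speed in SI: 95.2 knots = 49.0 m/s
Geostrophic balance rearranged: |∂P/∂n| = f ρ V_g
|∂P/∂n| = 1.24×10⁻⁴ × 1.05 × 49.0 = 6.36×10⁻³ Pa/m
Isobar spacing: Δn = ΔP/|∂P/∂n| = 800 Pa / 6.36×10⁻³ Pa/m = 125819 m ≈ 126 km

126 km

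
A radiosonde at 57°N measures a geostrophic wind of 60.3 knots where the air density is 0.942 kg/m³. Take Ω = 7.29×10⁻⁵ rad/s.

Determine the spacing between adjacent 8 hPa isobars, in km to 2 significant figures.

Coriolis parameter at 57°N:
f = 2Ω sin φ = 2 × 7.29×10⁻⁵ × sin 57° = 1.22×10⁻⁴ s⁻¹
Wind speed in SI: 60.3 knots = 31.0 m/s
Geostrophic balance rearranged: |∂P/∂n| = f ρ V_g
|∂P/∂n| = 1.22×10⁻⁴ × 0.942 × 31.0 = 3.57×10⁻³ Pa/m
Isobar spacing: Δn = ΔP/|∂P/∂n| = 800 Pa / 3.57×10⁻³ Pa/m = 223890 m ≈ 220 km

220 km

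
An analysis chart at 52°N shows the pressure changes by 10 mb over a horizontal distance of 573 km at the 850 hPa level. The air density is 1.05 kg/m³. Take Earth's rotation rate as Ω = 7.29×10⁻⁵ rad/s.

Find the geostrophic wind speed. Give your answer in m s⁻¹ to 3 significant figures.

Coriolis parameter at 52°N:
f = 2Ω sin φ = 2 × 7.29×10⁻⁵ × sin 52° = 1.15×10⁻⁴ s⁻¹
Pressure gradient: |∂P/∂n| = 1000 Pa / 573000 m = 1.75×10⁻³ Pa/m
Geostrophic balance (pressure-gradient force = Coriolis force):
V_g = (1/(fρ)) |∂P/∂n| = 1.75×10⁻³ / (1.15×10⁻⁴ × 1.05) = 14.5 m/s

14.5 m s⁻¹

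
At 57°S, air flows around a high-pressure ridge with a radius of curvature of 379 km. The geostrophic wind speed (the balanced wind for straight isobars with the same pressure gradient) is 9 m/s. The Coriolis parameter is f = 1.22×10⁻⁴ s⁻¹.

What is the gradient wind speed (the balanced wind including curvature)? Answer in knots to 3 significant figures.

Around a high, pressure-gradient force acts outward with centrifugal, so Coriolis balances both:
fV = (1/ρ)|∂P/∂n| + V²/R  →  V² − fR·V + fR·V_g = 0
With fR = 1.22×10⁻⁴ × 379×10³ m = 46.2 m/s:
V = [fR − √((fR)² − 4 fR V_g)]/2 = [46.2 − √(46.2² − 4×46.2×9)]/2 = 12.2 m/s
Supergeostrophic (V > V_g = 9 m/s), as expected around a high.
Converting: 12.2 m/s × 1.944 = 23.8 knots

23.8 knots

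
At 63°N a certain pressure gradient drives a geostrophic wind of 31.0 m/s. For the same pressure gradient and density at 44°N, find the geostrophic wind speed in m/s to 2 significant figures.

With the same pressure gradient and density, V_g ∝ 1/f ∝ 1/sin φ.
V₂ = V₁ · sin φ₁ / sin φ₂ = 31.0 × sin 63° / sin 44°
V₂ = 31.0 × 0.8910/0.6947 = 40 m/s

40 m/s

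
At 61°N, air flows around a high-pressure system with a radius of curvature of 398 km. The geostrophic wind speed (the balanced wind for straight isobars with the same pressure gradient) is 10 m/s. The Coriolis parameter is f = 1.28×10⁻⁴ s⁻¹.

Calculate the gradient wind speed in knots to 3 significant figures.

26.6 knots

Around a high, pressure-gradient force acts outward with centrifugal, so Coriolis balances both:
fV = (1/ρ)|∂P/∂n| + V²/R  →  V² − fR·V + fR·V_g = 0
With fR = 1.28×10⁻⁴ × 398×10³ m = 50.9 m/s:
V = [fR − √((fR)² − 4 fR V_g)]/2 = [50.9 − √(50.9² − 4×50.9×10)]/2 = 13.7 m/s
Supergeostrophic (V > V_g = 10 m/s), as expected around a high.
Converting: 13.7 m/s × 1.944 = 26.6 knots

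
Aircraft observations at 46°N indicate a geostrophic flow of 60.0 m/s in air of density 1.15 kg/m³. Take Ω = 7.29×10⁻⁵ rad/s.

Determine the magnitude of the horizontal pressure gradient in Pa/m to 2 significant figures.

7.2×10⁻³ Pa/m

Coriolis parameter at 46°N:
f = 2Ω sin φ = 2 × 7.29×10⁻⁵ × sin 46° = 1.05×10⁻⁴ s⁻¹
Geostrophic balance rearranged: |∂P/∂n| = f ρ V_g
|∂P/∂n| = 1.05×10⁻⁴ × 1.15 × 60.0 = 7.24×10⁻³ Pa/m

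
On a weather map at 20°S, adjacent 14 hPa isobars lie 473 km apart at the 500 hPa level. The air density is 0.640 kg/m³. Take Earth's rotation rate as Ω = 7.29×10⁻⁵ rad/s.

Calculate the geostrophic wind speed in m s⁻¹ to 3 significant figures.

92.7 m s⁻¹

Coriolis parameter at 20°S:
f = 2Ω sin φ = 2 × 7.29×10⁻⁵ × sin 20° = 4.99×10⁻⁵ s⁻¹
Pressure gradient: |∂P/∂n| = 1400 Pa / 473000 m = 2.96×10⁻³ Pa/m
Geostrophic balance (pressure-gradient force = Coriolis force):
V_g = (1/(fρ)) |∂P/∂n| = 2.96×10⁻³ / (4.99×10⁻⁵ × 0.640) = 92.7 m/s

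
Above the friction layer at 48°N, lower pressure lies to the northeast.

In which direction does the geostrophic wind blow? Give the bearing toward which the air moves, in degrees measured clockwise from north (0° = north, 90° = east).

The pressure-gradient force points toward the northeast (bearing 045°).
Geostrophic balance: in the Northern Hemisphere the Coriolis force deflects motion to the right, so the geostrophic wind blows 90° to the right of the pressure-gradient force (low pressure on the left).
Rotating 045° by 90° clockwise gives 135° — the wind blows toward the southeast.

135°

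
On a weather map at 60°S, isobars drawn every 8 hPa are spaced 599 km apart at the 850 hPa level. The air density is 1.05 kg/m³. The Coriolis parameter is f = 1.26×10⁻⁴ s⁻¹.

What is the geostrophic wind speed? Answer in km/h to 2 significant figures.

36 km/h

Pressure gradient: |∂P/∂n| = 800 Pa / 599000 m = 1.34×10⁻³ Pa/m
Geostrophic balance (pressure-gradient force = Coriolis force):
V_g = (1/(fρ)) |∂P/∂n| = 1.34×10⁻³ / (1.26×10⁻⁴ × 1.05) = 10.1 m/s
Converting: 10.1 m/s × 3.6 = 36 km/h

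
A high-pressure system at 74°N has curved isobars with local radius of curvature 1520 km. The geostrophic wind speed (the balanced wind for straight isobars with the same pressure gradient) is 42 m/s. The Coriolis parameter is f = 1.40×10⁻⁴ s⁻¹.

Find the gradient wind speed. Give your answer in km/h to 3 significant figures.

207 km/h

Around a high, pressure-gradient force acts outward with centrifugal, so Coriolis balances both:
fV = (1/ρ)|∂P/∂n| + V²/R  →  V² − fR·V + fR·V_g = 0
With fR = 1.40×10⁻⁴ × 1520×10³ m = 213 m/s:
V = [fR − √((fR)² − 4 fR V_g)]/2 = [213 − √(213² − 4×213×42)]/2 = 57.6 m/s
Supergeostrophic (V > V_g = 42 m/s), as expected around a high.
Converting: 57.6 m/s × 3.6 = 207 km/h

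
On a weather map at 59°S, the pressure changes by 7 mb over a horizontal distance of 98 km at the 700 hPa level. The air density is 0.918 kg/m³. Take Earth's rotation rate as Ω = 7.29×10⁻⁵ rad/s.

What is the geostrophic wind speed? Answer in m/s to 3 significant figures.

Coriolis parameter at 59°S:
f = 2Ω sin φ = 2 × 7.29×10⁻⁵ × sin 59° = 1.25×10⁻⁴ s⁻¹
Pressure gradient: |∂P/∂n| = 700 Pa / 98000 m = 7.14×10⁻³ Pa/m
Geostrophic balance (pressure-gradient force = Coriolis force):
V_g = (1/(fρ)) |∂P/∂n| = 7.14×10⁻³ / (1.25×10⁻⁴ × 0.918) = 62.3 m/s

62.3 m/s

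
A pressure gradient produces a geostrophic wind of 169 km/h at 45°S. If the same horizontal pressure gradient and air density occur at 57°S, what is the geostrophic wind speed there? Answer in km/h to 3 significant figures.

With the same pressure gradient and density, V_g ∝ 1/f ∝ 1/sin φ.
V₂ = V₁ · sin φ₁ / sin φ₂ = 169 × sin 45° / sin 57°
V₂ = 169 × 0.7071/0.8387 = 142 km/h

142 km/h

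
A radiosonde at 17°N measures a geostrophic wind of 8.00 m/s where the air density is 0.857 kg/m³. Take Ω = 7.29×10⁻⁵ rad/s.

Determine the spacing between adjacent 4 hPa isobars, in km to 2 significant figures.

1400 km

Coriolis parameter at 17°N:
f = 2Ω sin φ = 2 × 7.29×10⁻⁵ × sin 17° = 4.26×10⁻⁵ s⁻¹
Geostrophic balance rearranged: |∂P/∂n| = f ρ V_g
|∂P/∂n| = 4.26×10⁻⁵ × 0.857 × 8.00 = 2.92×10⁻⁴ Pa/m
Isobar spacing: Δn = ΔP/|∂P/∂n| = 400 Pa / 2.92×10⁻⁴ Pa/m = 1368662 m ≈ 1400 km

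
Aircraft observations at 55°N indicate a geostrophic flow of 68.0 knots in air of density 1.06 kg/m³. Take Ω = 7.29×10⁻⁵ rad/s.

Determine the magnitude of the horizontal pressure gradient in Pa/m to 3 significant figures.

4.43×10⁻³ Pa/m

Coriolis parameter at 55°N:
f = 2Ω sin φ = 2 × 7.29×10⁻⁵ × sin 55° = 1.19×10⁻⁴ s⁻¹
Wind speed in SI: 68.0 knots = 35.0 m/s
Geostrophic balance rearranged: |∂P/∂n| = f ρ V_g
|∂P/∂n| = 1.19×10⁻⁴ × 1.06 × 35.0 = 4.43×10⁻³ Pa/m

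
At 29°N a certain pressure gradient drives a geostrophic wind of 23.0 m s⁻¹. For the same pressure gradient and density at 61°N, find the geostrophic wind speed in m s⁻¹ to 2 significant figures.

13 m s⁻¹

With the same pressure gradient and density, V_g ∝ 1/f ∝ 1/sin φ.
V₂ = V₁ · sin φ₁ / sin φ₂ = 23.0 × sin 29° / sin 61°
V₂ = 23.0 × 0.4848/0.8746 = 13 m s⁻¹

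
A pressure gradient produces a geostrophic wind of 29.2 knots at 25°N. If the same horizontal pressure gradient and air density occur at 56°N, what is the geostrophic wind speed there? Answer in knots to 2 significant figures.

15 knots

With the same pressure gradient and density, V_g ∝ 1/f ∝ 1/sin φ.
V₂ = V₁ · sin φ₁ / sin φ₂ = 29.2 × sin 25° / sin 56°
V₂ = 29.2 × 0.4226/0.8290 = 15 knots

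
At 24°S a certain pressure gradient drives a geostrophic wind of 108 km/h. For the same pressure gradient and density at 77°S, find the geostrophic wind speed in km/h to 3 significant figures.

With the same pressure gradient and density, V_g ∝ 1/f ∝ 1/sin φ.
V₂ = V₁ · sin φ₁ / sin φ₂ = 108 × sin 24° / sin 77°
V₂ = 108 × 0.4067/0.9744 = 45.1 km/h

45.1 km/h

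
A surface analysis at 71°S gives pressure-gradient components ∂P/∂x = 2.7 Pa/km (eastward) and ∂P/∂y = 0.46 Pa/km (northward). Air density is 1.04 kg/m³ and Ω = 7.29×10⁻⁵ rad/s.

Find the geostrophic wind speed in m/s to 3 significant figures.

Coriolis parameter at 71°S:
f = 2Ω sin φ = 2 × 7.29×10⁻⁵ × sin 71° = 1.38×10⁻⁴ s⁻¹
In the Southern Hemisphere f is negative: f = −1.38×10⁻⁴ s⁻¹.
Component geostrophic relations (x east, y north):
u_g = −(1/(fρ)) ∂P/∂y,  v_g = (1/(fρ)) ∂P/∂x
u_g = −(0.46×10⁻³)/(−1.38×10⁻⁴ × 1.04) = 3.21 m/s;  v_g = (2.7×10⁻³)/(−1.38×10⁻⁴ × 1.04) = −18.8 m/s
|V_g| = √(u_g² + v_g²) = 19.1 m/s

19.1 m/s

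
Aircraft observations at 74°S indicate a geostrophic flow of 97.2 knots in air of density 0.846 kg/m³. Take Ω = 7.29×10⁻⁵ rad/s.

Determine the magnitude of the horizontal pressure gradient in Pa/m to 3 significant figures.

5.93×10⁻³ Pa/m

Coriolis parameter at 74°S:
f = 2Ω sin φ = 2 × 7.29×10⁻⁵ × sin 74° = 1.40×10⁻⁴ s⁻¹
Wind speed in SI: 97.2 knots = 50.0 m/s
Geostrophic balance rearranged: |∂P/∂n| = f ρ V_g
|∂P/∂n| = 1.40×10⁻⁴ × 0.846 × 50.0 = 5.93×10⁻³ Pa/m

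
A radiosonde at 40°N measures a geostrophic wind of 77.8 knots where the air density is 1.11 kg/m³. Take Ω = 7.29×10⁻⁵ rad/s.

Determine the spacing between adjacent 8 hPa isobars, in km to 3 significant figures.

192 km

Coriolis parameter at 40°N:
f = 2Ω sin φ = 2 × 7.29×10⁻⁵ × sin 40° = 9.37×10⁻⁵ s⁻¹
Wind speed in SI: 77.8 knots = 40.0 m/s
Geostrophic balance rearranged: |∂P/∂n| = f ρ V_g
|∂P/∂n| = 9.37×10⁻⁵ × 1.11 × 40.0 = 4.16×10⁻³ Pa/m
Isobar spacing: Δn = ΔP/|∂P/∂n| = 800 Pa / 4.16×10⁻³ Pa/m = 192143 m ≈ 192 km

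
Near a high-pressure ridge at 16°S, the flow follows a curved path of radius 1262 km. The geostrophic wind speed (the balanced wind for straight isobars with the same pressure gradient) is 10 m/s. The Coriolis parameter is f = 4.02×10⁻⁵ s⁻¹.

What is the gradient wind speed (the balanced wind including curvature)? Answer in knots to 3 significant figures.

Around a high, pressure-gradient force acts outward with centrifugal, so Coriolis balances both:
fV = (1/ρ)|∂P/∂n| + V²/R  →  V² − fR·V + fR·V_g = 0
With fR = 4.02×10⁻⁵ × 1262×10³ m = 50.7 m/s:
V = [fR − √((fR)² − 4 fR V_g)]/2 = [50.7 − √(50.7² − 4×50.7×10)]/2 = 13.7 m/s
Supergeostrophic (V > V_g = 10 m/s), as expected around a high.
Converting: 13.7 m/s × 1.944 = 26.6 knots

26.6 knots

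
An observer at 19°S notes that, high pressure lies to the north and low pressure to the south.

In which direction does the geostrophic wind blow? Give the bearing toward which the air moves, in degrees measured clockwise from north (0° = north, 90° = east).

The pressure-gradient force points toward the south (bearing 180°).
Geostrophic balance: in the Southern Hemisphere the Coriolis force deflects motion to the left, so the geostrophic wind blows 90° to the left of the pressure-gradient force (low pressure on the right).
Rotating 180° by 90° counterclockwise gives 090° — the wind blows toward the east.

090°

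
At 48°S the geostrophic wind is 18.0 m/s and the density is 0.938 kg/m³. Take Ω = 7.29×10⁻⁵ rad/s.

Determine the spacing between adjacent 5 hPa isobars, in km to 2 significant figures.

270 km

Coriolis parameter at 48°S:
f = 2Ω sin φ = 2 × 7.29×10⁻⁵ × sin 48° = 1.08×10⁻⁴ s⁻¹
Geostrophic balance rearranged: |∂P/∂n| = f ρ V_g
|∂P/∂n| = 1.08×10⁻⁴ × 0.938 × 18.0 = 1.83×10⁻³ Pa/m
Isobar spacing: Δn = ΔP/|∂P/∂n| = 500 Pa / 1.83×10⁻³ Pa/m = 273315 m ≈ 270 km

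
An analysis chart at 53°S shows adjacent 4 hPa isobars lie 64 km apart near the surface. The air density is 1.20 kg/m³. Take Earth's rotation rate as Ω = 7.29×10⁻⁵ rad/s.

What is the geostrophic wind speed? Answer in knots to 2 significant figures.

Coriolis parameter at 53°S:
f = 2Ω sin φ = 2 × 7.29×10⁻⁵ × sin 53° = 1.16×10⁻⁴ s⁻¹
Pressure gradient: |∂P/∂n| = 400 Pa / 64000 m = 6.25×10⁻³ Pa/m
Geostrophic balance (pressure-gradient force = Coriolis force):
V_g = (1/(fρ)) |∂P/∂n| = 6.25×10⁻³ / (1.16×10⁻⁴ × 1.20) = 44.7 m/s
Converting: 44.7 m/s × 1.944 = 87 knots

87 knots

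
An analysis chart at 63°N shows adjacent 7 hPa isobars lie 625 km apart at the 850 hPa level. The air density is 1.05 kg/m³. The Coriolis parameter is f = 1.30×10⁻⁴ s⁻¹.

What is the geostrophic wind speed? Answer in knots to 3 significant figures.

15.9 knots

Pressure gradient: |∂P/∂n| = 700 Pa / 625000 m = 1.12×10⁻³ Pa/m
Geostrophic balance (pressure-gradient force = Coriolis force):
V_g = (1/(fρ)) |∂P/∂n| = 1.12×10⁻³ / (1.30×10⁻⁴ × 1.05) = 8.21 m/s
Converting: 8.21 m/s × 1.944 = 15.9 knots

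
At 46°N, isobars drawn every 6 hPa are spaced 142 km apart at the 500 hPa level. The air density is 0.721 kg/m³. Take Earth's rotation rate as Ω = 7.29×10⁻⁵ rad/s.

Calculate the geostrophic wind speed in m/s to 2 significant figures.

Coriolis parameter at 46°N:
f = 2Ω sin φ = 2 × 7.29×10⁻⁵ × sin 46° = 1.05×10⁻⁴ s⁻¹
Pressure gradient: |∂P/∂n| = 600 Pa / 142000 m = 4.23×10⁻³ Pa/m
Geostrophic balance (pressure-gradient force = Coriolis force):
V_g = (1/(fρ)) |∂P/∂n| = 4.23×10⁻³ / (1.05×10⁻⁴ × 0.721) = 55.9 m/s

56 m/s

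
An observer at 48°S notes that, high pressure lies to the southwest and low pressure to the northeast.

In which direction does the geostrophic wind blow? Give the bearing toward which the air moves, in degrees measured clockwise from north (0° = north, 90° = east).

The pressure-gradient force points toward the northeast (bearing 045°).
Geostrophic balance: in the Southern Hemisphere the Coriolis force deflects motion to the left, so the geostrophic wind blows 90° to the left of the pressure-gradient force (low pressure on the right).
Rotating 045° by 90° counterclockwise gives 315° — the wind blows toward the northwest.

315°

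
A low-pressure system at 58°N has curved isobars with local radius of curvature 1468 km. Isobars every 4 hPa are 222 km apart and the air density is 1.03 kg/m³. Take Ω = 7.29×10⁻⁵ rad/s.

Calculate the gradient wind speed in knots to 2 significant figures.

Coriolis parameter at 58°N:
f = 2Ω sin φ = 2 × 7.29×10⁻⁵ × sin 58° = 1.24×10⁻⁴ s⁻¹
Pressure gradient: |∂P/∂n| = 400 Pa / 222000 m = 1.80×10⁻³ Pa/m
Geostrophic speed: V_g = |∂P/∂n|/(fρ) = 1.80×10⁻³/(1.24×10⁻⁴ × 1.03) = 14.1 m/s
Around a low, centrifugal force acts outward with Coriolis, so pressure-gradient force balances both:
(1/ρ)|∂P/∂n| = fV + V²/R  →  V² + fR·V − fR·V_g = 0
With fR = 1.24×10⁻⁴ × 1468×10³ m = 182 m/s:
V = [−fR + √((fR)² + 4 fR V_g)]/2 = [−182 + √(182² + 4×182×14.1)]/2 = 13.2 m/s
Subgeostrophic (V < V_g = 14.1 m/s), as expected around a low.
Converting: 13.2 m/s × 1.944 = 26 knots

26 knots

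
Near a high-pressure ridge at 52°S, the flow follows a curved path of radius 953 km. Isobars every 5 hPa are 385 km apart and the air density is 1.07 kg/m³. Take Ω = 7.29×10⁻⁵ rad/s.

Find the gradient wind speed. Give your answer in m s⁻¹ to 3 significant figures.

11.8 m s⁻¹

Coriolis parameter at 52°S:
f = 2Ω sin φ = 2 × 7.29×10⁻⁵ × sin 52° = 1.15×10⁻⁴ s⁻¹
Pressure gradient: |∂P/∂n| = 500 Pa / 385000 m = 1.30×10⁻³ Pa/m
Geostrophic speed: V_g = |∂P/∂n|/(fρ) = 1.30×10⁻³/(1.15×10⁻⁴ × 1.07) = 10.6 m/s
Around a high, pressure-gradient force acts outward with centrifugal, so Coriolis balances both:
fV = (1/ρ)|∂P/∂n| + V²/R  →  V² − fR·V + fR·V_g = 0
With fR = 1.15×10⁻⁴ × 953×10³ m = 109 m/s:
V = [fR − √((fR)² − 4 fR V_g)]/2 = [109 − √(109² − 4×109×10.6)]/2 = 11.8 m/s
Supergeostrophic (V > V_g = 10.6 m/s), as expected around a high.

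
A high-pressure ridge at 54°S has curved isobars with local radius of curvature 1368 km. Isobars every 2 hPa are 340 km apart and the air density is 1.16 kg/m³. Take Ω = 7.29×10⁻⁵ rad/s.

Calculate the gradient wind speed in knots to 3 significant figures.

8.59 knots

Coriolis parameter at 54°S:
f = 2Ω sin φ = 2 × 7.29×10⁻⁵ × sin 54° = 1.18×10⁻⁴ s⁻¹
Pressure gradient: |∂P/∂n| = 200 Pa / 340000 m = 5.88×10⁻⁴ Pa/m
Geostrophic speed: V_g = |∂P/∂n|/(fρ) = 5.88×10⁻⁴/(1.18×10⁻⁴ × 1.16) = 4.30 m/s
Around a high, pressure-gradient force acts outward with centrifugal, so Coriolis balances both:
fV = (1/ρ)|∂P/∂n| + V²/R  →  V² − fR·V + fR·V_g = 0
With fR = 1.18×10⁻⁴ × 1368×10³ m = 161 m/s:
V = [fR − √((fR)² − 4 fR V_g)]/2 = [161 − √(161² − 4×161×4.3)]/2 = 4.42 m/s
Supergeostrophic (V > V_g = 4.3 m/s), as expected around a high.
Converting: 4.42 m/s × 1.944 = 8.59 knots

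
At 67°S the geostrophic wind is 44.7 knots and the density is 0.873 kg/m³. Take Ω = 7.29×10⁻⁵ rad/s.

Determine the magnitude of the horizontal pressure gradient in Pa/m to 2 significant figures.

Coriolis parameter at 67°S:
f = 2Ω sin φ = 2 × 7.29×10⁻⁵ × sin 67° = 1.34×10⁻⁴ s⁻¹
Wind speed in SI: 44.7 knots = 23.0 m/s
Geostrophic balance rearranged: |∂P/∂n| = f ρ V_g
|∂P/∂n| = 1.34×10⁻⁴ × 0.873 × 23.0 = 2.69×10⁻³ Pa/m

2.7×10⁻³ Pa/m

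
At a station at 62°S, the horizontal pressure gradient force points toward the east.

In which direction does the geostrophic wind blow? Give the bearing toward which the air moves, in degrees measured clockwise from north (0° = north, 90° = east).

000°

The pressure-gradient force points toward the east (bearing 090°).
Geostrophic balance: in the Southern Hemisphere the Coriolis force deflects motion to the left, so the geostrophic wind blows 90° to the left of the pressure-gradient force (low pressure on the right).
Rotating 090° by 90° counterclockwise gives 000° — the wind blows toward the north.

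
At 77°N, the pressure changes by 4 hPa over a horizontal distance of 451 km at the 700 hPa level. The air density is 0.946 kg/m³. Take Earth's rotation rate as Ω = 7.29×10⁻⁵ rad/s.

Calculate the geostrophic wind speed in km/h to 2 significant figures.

24 km/h

Coriolis parameter at 77°N:
f = 2Ω sin φ = 2 × 7.29×10⁻⁵ × sin 77° = 1.42×10⁻⁴ s⁻¹
Pressure gradient: |∂P/∂n| = 400 Pa / 451000 m = 8.87×10⁻⁴ Pa/m
Geostrophic balance (pressure-gradient force = Coriolis force):
V_g = (1/(fρ)) |∂P/∂n| = 8.87×10⁻⁴ / (1.42×10⁻⁴ × 0.946) = 6.60 m/s
Converting: 6.60 m/s × 3.6 = 24 km/h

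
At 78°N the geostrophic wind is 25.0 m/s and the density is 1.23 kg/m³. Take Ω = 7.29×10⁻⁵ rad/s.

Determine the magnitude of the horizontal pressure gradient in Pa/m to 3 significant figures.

4.39×10⁻³ Pa/m

Coriolis parameter at 78°N:
f = 2Ω sin φ = 2 × 7.29×10⁻⁵ × sin 78° = 1.43×10⁻⁴ s⁻¹
Geostrophic balance rearranged: |∂P/∂n| = f ρ V_g
|∂P/∂n| = 1.43×10⁻⁴ × 1.23 × 25.0 = 4.39×10⁻³ Pa/m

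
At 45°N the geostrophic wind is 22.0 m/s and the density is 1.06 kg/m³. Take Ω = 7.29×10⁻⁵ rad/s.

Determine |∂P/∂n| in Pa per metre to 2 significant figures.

Coriolis parameter at 45°N:
f = 2Ω sin φ = 2 × 7.29×10⁻⁵ × sin 45° = 1.03×10⁻⁴ s⁻¹
Geostrophic balance rearranged: |∂P/∂n| = f ρ V_g
|∂P/∂n| = 1.03×10⁻⁴ × 1.06 × 22.0 = 2.40×10⁻³ Pa/m

2.4×10⁻³ Pa/m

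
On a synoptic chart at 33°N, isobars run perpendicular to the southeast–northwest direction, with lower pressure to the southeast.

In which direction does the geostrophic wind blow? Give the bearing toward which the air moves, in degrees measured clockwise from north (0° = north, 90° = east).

225°

The pressure-gradient force points toward the southeast (bearing 135°).
Geostrophic balance: in the Northern Hemisphere the Coriolis force deflects motion to the right, so the geostrophic wind blows 90° to the right of the pressure-gradient force (low pressure on the left).
Rotating 135° by 90° clockwise gives 225° — the wind blows toward the southwest.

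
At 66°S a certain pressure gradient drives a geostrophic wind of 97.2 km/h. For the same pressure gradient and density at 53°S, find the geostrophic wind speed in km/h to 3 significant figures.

111 km/h

With the same pressure gradient and density, V_g ∝ 1/f ∝ 1/sin φ.
V₂ = V₁ · sin φ₁ / sin φ₂ = 97.2 × sin 66° / sin 53°
V₂ = 97.2 × 0.9135/0.7986 = 111 km/h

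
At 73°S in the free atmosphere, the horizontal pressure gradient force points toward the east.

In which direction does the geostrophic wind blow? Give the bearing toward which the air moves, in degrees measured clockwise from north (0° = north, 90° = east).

The pressure-gradient force points toward the east (bearing 090°).
Geostrophic balance: in the Southern Hemisphere the Coriolis force deflects motion to the left, so the geostrophic wind blows 90° to the left of the pressure-gradient force (low pressure on the right).
Rotating 090° by 90° counterclockwise gives 000° — the wind blows toward the north.

000°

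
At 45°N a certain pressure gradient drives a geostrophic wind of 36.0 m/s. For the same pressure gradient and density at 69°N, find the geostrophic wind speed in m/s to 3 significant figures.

27.3 m/s

With the same pressure gradient and density, V_g ∝ 1/f ∝ 1/sin φ.
V₂ = V₁ · sin φ₁ / sin φ₂ = 36.0 × sin 45° / sin 69°
V₂ = 36.0 × 0.7071/0.9336 = 27.3 m/s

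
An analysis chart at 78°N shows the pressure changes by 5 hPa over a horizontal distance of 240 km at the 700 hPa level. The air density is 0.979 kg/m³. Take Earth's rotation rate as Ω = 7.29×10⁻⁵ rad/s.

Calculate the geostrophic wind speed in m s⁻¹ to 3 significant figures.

Coriolis parameter at 78°N:
f = 2Ω sin φ = 2 × 7.29×10⁻⁵ × sin 78° = 1.43×10⁻⁴ s⁻¹
Pressure gradient: |∂P/∂n| = 500 Pa / 240000 m = 2.08×10⁻³ Pa/m
Geostrophic balance (pressure-gradient force = Coriolis force):
V_g = (1/(fρ)) |∂P/∂n| = 2.08×10⁻³ / (1.43×10⁻⁴ × 0.979) = 14.9 m/s

14.9 m s⁻¹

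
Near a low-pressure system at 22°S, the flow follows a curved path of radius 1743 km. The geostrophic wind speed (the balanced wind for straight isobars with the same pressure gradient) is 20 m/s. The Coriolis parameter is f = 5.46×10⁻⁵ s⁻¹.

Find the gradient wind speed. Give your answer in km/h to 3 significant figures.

61.1 km/h

Around a low, centrifugal force acts outward with Coriolis, so pressure-gradient force balances both:
(1/ρ)|∂P/∂n| = fV + V²/R  →  V² + fR·V − fR·V_g = 0
With fR = 5.46×10⁻⁵ × 1743×10³ m = 95.2 m/s:
V = [−fR + √((fR)² + 4 fR V_g)]/2 = [−95.2 + √(95.2² + 4×95.2×20)]/2 = 17 m/s
Subgeostrophic (V < V_g = 20 m/s), as expected around a low.
Converting: 17 m/s × 3.6 = 61.1 km/h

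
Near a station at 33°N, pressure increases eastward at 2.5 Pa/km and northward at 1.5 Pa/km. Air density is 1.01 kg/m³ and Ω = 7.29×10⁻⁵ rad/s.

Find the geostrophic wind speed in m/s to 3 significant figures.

Coriolis parameter at 33°N:
f = 2Ω sin φ = 2 × 7.29×10⁻⁵ × sin 33° = 7.94×10⁻⁵ s⁻¹
Component geostrophic relations (x east, y north):
u_g = −(1/(fρ)) ∂P/∂y,  v_g = (1/(fρ)) ∂P/∂x
u_g = −(1.5×10⁻³)/(7.94×10⁻⁵ × 1.01) = −18.7 m/s;  v_g = (2.5×10⁻³)/(7.94×10⁻⁵ × 1.01) = 31.2 m/s
|V_g| = √(u_g² + v_g²) = 36.4 m/s

36.4 m/s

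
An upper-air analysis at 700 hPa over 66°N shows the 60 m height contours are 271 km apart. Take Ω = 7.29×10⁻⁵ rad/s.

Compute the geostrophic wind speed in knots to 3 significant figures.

31.7 knots

Coriolis parameter at 66°N:
f = 2Ω sin φ = 2 × 7.29×10⁻⁵ × sin 66° = 1.33×10⁻⁴ s⁻¹
Height gradient: |∂Z/∂n| = 60 m / 271000 m = 2.21×10⁻⁴
On a pressure surface, geostrophic balance gives V_g = (g/f)|∂Z/∂n|:
V_g = 9.81 × 2.21×10⁻⁴ / 1.33×10⁻⁴ = 16.3 m/s
Converting: 16.3 m/s × 1.944 = 31.7 knots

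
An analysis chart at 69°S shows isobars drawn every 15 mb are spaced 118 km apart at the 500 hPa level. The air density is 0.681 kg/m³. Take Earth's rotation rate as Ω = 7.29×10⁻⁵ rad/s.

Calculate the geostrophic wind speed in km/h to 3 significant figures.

494 km/h

Coriolis parameter at 69°S:
f = 2Ω sin φ = 2 × 7.29×10⁻⁵ × sin 69° = 1.36×10⁻⁴ s⁻¹
Pressure gradient: |∂P/∂n| = 1500 Pa / 118000 m = 1.27×10⁻² Pa/m
Geostrophic balance (pressure-gradient force = Coriolis force):
V_g = (1/(fρ)) |∂P/∂n| = 1.27×10⁻² / (1.36×10⁻⁴ × 0.681) = 137 m/s
Converting: 137 m/s × 3.6 = 494 km/h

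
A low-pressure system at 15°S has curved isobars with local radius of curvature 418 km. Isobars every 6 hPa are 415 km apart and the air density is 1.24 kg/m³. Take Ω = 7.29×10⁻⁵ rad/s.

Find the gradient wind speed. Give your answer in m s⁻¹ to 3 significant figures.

15.6 m s⁻¹

Coriolis parameter at 15°S:
f = 2Ω sin φ = 2 × 7.29×10⁻⁵ × sin 15° = 3.77×10⁻⁵ s⁻¹
Pressure gradient: |∂P/∂n| = 600 Pa / 415000 m = 1.45×10⁻³ Pa/m
Geostrophic speed: V_g = |∂P/∂n|/(fρ) = 1.45×10⁻³/(3.77×10⁻⁵ × 1.24) = 30.9 m/s
Around a low, centrifugal force acts outward with Coriolis, so pressure-gradient force balances both:
(1/ρ)|∂P/∂n| = fV + V²/R  →  V² + fR·V − fR·V_g = 0
With fR = 3.77×10⁻⁵ × 418×10³ m = 15.8 m/s:
V = [−fR + √((fR)² + 4 fR V_g)]/2 = [−15.8 + √(15.8² + 4×15.8×30.9)]/2 = 15.6 m/s
Subgeostrophic (V < V_g = 30.9 m/s), as expected around a low.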